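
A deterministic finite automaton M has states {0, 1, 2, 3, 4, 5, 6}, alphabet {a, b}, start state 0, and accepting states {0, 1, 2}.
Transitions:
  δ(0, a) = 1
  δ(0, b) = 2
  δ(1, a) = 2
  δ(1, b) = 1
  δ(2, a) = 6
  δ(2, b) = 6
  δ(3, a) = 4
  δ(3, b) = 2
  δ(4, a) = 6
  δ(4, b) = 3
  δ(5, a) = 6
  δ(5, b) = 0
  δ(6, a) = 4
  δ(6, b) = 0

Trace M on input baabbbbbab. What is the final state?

0 --b--> 2
2 --a--> 6
6 --a--> 4
4 --b--> 3
3 --b--> 2
2 --b--> 6
6 --b--> 0
0 --b--> 2
2 --a--> 6
6 --b--> 0

0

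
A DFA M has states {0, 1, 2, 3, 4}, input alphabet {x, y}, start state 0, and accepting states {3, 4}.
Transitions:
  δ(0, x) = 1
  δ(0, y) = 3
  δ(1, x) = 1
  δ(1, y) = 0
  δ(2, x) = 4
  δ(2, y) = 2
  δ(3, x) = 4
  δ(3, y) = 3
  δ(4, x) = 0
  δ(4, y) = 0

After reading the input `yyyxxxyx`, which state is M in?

0 --y--> 3
3 --y--> 3
3 --y--> 3
3 --x--> 4
4 --x--> 0
0 --x--> 1
1 --y--> 0
0 --x--> 1

1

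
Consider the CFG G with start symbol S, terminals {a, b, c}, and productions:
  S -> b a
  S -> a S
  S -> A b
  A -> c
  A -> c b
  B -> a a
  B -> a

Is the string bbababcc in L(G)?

no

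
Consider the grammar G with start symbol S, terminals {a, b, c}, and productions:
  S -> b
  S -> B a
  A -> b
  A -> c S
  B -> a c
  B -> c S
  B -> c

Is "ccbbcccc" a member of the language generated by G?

no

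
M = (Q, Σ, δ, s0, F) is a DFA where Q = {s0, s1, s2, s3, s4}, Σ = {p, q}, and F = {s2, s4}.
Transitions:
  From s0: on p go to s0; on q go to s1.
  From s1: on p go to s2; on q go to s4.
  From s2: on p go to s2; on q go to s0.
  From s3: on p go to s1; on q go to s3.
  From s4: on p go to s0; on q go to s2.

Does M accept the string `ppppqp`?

accepted

s0 --p--> s0
s0 --p--> s0
s0 --p--> s0
s0 --p--> s0
s0 --q--> s1
s1 --p--> s2
End in state s2, which is an accepting state.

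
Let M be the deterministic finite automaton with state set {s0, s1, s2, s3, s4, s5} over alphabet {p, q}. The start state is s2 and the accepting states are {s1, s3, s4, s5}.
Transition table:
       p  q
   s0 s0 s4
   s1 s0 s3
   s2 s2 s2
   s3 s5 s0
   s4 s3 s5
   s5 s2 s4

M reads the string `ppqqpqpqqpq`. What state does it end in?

s2 --p--> s2
s2 --p--> s2
s2 --q--> s2
s2 --q--> s2
s2 --p--> s2
s2 --q--> s2
s2 --p--> s2
s2 --q--> s2
s2 --q--> s2
s2 --p--> s2
s2 --q--> s2

s2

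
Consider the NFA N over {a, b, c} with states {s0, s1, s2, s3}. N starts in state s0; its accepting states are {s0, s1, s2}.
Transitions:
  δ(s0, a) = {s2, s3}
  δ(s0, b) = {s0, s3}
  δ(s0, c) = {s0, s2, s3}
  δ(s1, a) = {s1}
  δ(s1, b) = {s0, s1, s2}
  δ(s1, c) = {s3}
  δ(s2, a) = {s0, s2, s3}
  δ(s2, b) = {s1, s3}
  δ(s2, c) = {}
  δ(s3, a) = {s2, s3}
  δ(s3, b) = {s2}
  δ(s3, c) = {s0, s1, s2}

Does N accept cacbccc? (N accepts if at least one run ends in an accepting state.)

Start: {s0}
read c: {s0, s2, s3}
read a: {s0, s2, s3}
read c: {s0, s1, s2, s3}
read b: {s0, s1, s2, s3}
read c: {s0, s1, s2, s3}
read c: {s0, s1, s2, s3}
read c: {s0, s1, s2, s3}
Reachable ∩ accepting = {s0, s1, s2} — nonempty.

accepted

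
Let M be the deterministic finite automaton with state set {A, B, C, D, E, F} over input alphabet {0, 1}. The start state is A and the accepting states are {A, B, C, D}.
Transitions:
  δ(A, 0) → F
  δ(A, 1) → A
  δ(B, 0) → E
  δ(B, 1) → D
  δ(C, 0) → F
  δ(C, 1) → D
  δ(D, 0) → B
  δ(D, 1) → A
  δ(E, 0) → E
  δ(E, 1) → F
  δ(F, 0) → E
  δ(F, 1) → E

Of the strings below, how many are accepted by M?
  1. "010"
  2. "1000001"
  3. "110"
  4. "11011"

"010": rejected
"1000001": rejected
"110": rejected
"11011": rejected

0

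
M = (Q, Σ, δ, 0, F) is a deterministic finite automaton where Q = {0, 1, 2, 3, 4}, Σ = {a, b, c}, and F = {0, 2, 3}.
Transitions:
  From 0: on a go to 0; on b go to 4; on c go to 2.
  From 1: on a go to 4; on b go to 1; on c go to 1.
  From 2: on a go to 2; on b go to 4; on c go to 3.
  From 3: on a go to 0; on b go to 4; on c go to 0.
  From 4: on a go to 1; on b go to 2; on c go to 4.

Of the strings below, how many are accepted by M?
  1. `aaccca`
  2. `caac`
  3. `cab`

`aaccca`: accepted
`caac`: accepted
`cab`: rejected

2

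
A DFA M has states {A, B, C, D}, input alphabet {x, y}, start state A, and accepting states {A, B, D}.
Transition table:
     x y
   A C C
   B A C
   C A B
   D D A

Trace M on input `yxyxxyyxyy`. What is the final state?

B

A --y--> C
C --x--> A
A --y--> C
C --x--> A
A --x--> C
C --y--> B
B --y--> C
C --x--> A
A --y--> C
C --y--> B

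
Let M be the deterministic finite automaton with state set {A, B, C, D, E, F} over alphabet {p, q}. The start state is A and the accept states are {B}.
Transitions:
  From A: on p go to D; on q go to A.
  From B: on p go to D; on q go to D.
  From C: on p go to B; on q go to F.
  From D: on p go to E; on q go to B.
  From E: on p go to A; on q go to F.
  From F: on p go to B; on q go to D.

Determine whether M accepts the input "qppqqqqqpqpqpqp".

A --q--> A
A --p--> D
D --p--> E
E --q--> F
F --q--> D
D --q--> B
B --q--> D
D --q--> B
B --p--> D
D --q--> B
B --p--> D
D --q--> B
B --p--> D
D --q--> B
B --p--> D
End in state D, which is not an accepting state.

rejected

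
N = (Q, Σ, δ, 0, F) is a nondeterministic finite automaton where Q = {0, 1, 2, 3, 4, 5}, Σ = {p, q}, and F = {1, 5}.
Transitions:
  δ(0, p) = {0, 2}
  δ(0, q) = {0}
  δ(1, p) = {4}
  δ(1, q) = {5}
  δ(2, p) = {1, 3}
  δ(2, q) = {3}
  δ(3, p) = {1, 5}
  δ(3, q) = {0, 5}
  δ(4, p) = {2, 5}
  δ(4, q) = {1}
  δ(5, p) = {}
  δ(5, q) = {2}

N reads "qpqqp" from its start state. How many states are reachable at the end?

Start: {0}
read q: {0}
read p: {0, 2}
read q: {0, 3}
read q: {0, 5}
read p: {0, 2}
Final reachable set {0, 2} has 2 states.

2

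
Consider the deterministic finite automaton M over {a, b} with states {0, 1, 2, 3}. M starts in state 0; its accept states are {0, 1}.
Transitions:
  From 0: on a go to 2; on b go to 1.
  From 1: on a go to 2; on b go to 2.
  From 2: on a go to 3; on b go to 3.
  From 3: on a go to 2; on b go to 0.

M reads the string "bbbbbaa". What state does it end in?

3

0 --b--> 1
1 --b--> 2
2 --b--> 3
3 --b--> 0
0 --b--> 1
1 --a--> 2
2 --a--> 3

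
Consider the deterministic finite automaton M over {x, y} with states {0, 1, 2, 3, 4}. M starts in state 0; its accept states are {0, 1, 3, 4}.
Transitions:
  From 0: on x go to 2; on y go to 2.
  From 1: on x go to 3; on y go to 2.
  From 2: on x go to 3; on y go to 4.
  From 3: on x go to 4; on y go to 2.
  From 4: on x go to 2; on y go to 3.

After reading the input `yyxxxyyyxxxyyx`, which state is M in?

3

0 --y--> 2
2 --y--> 4
4 --x--> 2
2 --x--> 3
3 --x--> 4
4 --y--> 3
3 --y--> 2
2 --y--> 4
4 --x--> 2
2 --x--> 3
3 --x--> 4
4 --y--> 3
3 --y--> 2
2 --x--> 3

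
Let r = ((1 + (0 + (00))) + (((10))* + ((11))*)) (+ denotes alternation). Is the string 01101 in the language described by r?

no

Neither (1+(0+(00))) nor (((10))*+((11))*) matches 01101.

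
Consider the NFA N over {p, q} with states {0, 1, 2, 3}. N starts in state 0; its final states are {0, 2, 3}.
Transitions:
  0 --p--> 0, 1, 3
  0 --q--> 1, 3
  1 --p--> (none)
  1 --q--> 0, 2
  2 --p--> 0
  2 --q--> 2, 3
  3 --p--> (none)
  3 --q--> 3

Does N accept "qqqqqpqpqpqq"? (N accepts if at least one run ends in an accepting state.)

Start: {0}
read q: {1, 3}
read q: {0, 2, 3}
read q: {1, 2, 3}
read q: {0, 2, 3}
read q: {1, 2, 3}
read p: {0}
read q: {1, 3}
read p: {}
The reachable set is empty and stays empty for the remaining 4 symbols.
Reachable ∩ accepting = {} — empty.

rejected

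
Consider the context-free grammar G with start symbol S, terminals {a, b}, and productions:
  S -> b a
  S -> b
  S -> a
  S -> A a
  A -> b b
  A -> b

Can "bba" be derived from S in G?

S ⇒ Aa ⇒ bba

yes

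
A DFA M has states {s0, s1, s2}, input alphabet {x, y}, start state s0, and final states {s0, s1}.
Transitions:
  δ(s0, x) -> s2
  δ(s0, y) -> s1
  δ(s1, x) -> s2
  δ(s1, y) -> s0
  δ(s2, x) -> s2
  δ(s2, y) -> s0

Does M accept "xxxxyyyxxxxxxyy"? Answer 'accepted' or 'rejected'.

s0 --x--> s2
s2 --x--> s2
s2 --x--> s2
s2 --x--> s2
s2 --y--> s0
s0 --y--> s1
s1 --y--> s0
s0 --x--> s2
s2 --x--> s2
s2 --x--> s2
s2 --x--> s2
s2 --x--> s2
s2 --x--> s2
s2 --y--> s0
s0 --y--> s1
End in state s1, which is an accepting state.

accepted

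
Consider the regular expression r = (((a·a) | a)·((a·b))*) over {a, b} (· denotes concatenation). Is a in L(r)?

yes

Split as a·ε: ((a·a)|a) matches a and ((a·b))* matches ε.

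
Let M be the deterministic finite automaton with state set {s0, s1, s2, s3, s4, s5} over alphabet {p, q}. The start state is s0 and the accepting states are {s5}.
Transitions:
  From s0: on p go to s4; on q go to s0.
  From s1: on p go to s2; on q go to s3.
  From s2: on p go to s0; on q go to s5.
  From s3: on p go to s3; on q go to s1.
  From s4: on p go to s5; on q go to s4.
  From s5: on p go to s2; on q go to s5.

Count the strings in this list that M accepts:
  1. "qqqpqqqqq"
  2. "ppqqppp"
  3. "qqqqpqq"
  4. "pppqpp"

"qqqpqqqqq": rejected
"ppqqppp": rejected
"qqqqpqq": rejected
"pppqpp": rejected

0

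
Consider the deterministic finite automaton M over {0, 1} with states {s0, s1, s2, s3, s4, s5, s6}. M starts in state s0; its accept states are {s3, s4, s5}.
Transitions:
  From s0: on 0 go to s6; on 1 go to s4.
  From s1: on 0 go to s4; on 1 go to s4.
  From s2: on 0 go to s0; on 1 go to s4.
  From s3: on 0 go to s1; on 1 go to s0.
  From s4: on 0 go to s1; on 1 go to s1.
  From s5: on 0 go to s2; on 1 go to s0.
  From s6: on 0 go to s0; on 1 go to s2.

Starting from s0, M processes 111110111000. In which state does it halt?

s0 --1--> s4
s4 --1--> s1
s1 --1--> s4
s4 --1--> s1
s1 --1--> s4
s4 --0--> s1
s1 --1--> s4
s4 --1--> s1
s1 --1--> s4
s4 --0--> s1
s1 --0--> s4
s4 --0--> s1

s1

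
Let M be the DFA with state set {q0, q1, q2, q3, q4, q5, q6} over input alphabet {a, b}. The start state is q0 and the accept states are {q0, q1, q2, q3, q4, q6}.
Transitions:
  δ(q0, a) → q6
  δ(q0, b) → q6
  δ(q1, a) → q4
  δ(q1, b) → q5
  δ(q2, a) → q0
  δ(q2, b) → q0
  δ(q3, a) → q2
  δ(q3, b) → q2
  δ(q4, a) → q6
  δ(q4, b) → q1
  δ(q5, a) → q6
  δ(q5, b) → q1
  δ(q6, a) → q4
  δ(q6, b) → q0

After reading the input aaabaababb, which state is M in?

q0 --a--> q6
q6 --a--> q4
q4 --a--> q6
q6 --b--> q0
q0 --a--> q6
q6 --a--> q4
q4 --b--> q1
q1 --a--> q4
q4 --b--> q1
q1 --b--> q5

q5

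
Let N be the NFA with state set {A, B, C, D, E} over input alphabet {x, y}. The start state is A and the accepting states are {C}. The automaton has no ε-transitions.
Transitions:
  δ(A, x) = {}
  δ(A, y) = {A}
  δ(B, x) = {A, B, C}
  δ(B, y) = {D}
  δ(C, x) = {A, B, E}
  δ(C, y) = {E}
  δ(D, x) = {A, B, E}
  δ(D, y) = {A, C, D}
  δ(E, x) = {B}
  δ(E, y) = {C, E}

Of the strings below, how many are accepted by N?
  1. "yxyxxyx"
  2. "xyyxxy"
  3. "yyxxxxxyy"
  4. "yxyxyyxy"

0

"yxyxxyx": rejected
"xyyxxy": rejected
"yyxxxxxyy": rejected
"yxyxyyxy": rejected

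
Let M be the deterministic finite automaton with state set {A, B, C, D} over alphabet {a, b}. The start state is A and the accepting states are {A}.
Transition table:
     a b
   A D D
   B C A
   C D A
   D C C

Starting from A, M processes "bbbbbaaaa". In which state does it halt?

A --b--> D
D --b--> C
C --b--> A
A --b--> D
D --b--> C
C --a--> D
D --a--> C
C --a--> D
D --a--> C

C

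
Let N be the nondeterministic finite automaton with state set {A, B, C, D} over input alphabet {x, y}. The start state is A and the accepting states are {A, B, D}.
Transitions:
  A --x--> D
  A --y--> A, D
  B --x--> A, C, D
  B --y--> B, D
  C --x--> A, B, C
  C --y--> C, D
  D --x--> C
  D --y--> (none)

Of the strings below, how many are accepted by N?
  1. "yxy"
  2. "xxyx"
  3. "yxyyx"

"yxy": accepted
"xxyx": accepted
"yxyyx": accepted

3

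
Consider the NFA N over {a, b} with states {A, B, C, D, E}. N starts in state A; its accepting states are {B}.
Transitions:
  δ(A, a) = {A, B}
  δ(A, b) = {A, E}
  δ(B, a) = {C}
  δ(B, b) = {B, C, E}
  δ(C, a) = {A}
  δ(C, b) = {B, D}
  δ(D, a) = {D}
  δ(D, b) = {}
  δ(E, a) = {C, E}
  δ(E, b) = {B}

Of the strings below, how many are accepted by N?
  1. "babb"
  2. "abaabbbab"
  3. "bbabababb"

3

"babb": accepted
"abaabbbab": accepted
"bbabababb": accepted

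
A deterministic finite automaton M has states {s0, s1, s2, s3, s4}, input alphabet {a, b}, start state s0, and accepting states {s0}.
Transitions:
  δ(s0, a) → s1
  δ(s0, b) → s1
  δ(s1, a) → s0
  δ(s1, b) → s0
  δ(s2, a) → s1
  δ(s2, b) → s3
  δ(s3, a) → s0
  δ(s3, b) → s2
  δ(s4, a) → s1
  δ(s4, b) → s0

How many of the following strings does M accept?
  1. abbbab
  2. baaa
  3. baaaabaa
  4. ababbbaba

abbbab: accepted
baaa: accepted
baaaabaa: accepted
ababbbaba: rejected

3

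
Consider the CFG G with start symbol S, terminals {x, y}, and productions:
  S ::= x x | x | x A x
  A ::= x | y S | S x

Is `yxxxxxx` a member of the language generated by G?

no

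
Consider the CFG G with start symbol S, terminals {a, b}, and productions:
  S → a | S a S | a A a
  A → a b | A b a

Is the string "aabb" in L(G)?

no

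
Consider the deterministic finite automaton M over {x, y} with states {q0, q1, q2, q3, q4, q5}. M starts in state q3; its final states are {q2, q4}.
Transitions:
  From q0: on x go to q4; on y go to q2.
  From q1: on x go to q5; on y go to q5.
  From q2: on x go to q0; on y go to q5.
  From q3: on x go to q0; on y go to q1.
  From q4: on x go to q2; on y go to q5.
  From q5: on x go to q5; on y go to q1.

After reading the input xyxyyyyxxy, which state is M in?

q1

q3 --x--> q0
q0 --y--> q2
q2 --x--> q0
q0 --y--> q2
q2 --y--> q5
q5 --y--> q1
q1 --y--> q5
q5 --x--> q5
q5 --x--> q5
q5 --y--> q1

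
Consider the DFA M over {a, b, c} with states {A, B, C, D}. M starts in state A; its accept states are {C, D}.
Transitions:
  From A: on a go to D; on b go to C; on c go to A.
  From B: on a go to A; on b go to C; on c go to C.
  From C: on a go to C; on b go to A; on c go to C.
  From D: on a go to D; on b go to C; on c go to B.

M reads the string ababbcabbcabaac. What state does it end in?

B

A --a--> D
D --b--> C
C --a--> C
C --b--> A
A --b--> C
C --c--> C
C --a--> C
C --b--> A
A --b--> C
C --c--> C
C --a--> C
C --b--> A
A --a--> D
D --a--> D
D --c--> B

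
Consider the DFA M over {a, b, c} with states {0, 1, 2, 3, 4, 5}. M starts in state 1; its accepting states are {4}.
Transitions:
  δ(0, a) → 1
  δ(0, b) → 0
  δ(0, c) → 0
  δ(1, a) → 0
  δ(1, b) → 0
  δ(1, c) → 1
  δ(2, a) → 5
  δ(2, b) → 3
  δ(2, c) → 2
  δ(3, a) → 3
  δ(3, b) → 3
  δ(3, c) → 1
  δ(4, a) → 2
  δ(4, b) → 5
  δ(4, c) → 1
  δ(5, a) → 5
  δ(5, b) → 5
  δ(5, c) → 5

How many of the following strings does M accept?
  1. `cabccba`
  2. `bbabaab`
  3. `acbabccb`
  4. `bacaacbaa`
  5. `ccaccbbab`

`cabccba`: rejected
`bbabaab`: rejected
`acbabccb`: rejected
`bacaacbaa`: rejected
`ccaccbbab`: rejected

0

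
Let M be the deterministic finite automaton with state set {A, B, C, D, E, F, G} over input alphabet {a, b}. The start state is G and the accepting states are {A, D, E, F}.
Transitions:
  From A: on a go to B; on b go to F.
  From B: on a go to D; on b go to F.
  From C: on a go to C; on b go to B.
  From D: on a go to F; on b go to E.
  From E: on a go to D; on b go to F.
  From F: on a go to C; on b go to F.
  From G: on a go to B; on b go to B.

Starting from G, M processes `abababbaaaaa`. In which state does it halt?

G --a--> B
B --b--> F
F --a--> C
C --b--> B
B --a--> D
D --b--> E
E --b--> F
F --a--> C
C --a--> C
C --a--> C
C --a--> C
C --a--> C

C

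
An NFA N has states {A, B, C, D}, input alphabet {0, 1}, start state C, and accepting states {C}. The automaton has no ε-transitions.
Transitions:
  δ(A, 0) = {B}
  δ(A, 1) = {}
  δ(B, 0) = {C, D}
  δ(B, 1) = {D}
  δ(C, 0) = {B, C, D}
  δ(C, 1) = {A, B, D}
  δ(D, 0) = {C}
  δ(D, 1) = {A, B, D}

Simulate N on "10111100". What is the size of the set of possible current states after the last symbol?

Start: {C}
read 1: {A, B, D}
read 0: {B, C, D}
read 1: {A, B, D}
read 1: {A, B, D}
read 1: {A, B, D}
read 1: {A, B, D}
read 0: {B, C, D}
read 0: {B, C, D}
Final reachable set {B, C, D} has 3 states.

3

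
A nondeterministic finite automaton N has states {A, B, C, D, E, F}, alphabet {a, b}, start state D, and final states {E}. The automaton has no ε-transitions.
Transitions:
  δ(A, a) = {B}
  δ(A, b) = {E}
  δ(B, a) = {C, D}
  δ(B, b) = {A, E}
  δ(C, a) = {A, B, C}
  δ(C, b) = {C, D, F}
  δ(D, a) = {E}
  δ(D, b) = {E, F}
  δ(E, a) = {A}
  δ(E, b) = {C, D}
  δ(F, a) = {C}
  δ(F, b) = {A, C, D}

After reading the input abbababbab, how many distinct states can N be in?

Start: {D}
read a: {E}
read b: {C, D}
read b: {C, D, E, F}
read a: {A, B, C, E}
read b: {A, C, D, E, F}
read a: {A, B, C, E}
read b: {A, C, D, E, F}
read b: {A, C, D, E, F}
read a: {A, B, C, E}
read b: {A, C, D, E, F}
Final reachable set {A, C, D, E, F} has 5 states.

5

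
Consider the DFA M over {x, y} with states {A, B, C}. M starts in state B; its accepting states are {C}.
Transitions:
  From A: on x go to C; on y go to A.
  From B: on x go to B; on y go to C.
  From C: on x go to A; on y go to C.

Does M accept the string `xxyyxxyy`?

accepted

B --x--> B
B --x--> B
B --y--> C
C --y--> C
C --x--> A
A --x--> C
C --y--> C
C --y--> C
End in state C, which is an accepting state.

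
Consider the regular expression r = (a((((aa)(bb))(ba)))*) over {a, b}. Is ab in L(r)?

no

No split of ab into u·v has a matching u and ((((aa)(bb))(ba)))* matching v.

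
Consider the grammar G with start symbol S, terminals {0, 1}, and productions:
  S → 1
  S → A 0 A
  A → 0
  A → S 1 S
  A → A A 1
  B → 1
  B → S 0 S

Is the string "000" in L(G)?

yes

S ⇒ A0A ⇒ 00A ⇒ 000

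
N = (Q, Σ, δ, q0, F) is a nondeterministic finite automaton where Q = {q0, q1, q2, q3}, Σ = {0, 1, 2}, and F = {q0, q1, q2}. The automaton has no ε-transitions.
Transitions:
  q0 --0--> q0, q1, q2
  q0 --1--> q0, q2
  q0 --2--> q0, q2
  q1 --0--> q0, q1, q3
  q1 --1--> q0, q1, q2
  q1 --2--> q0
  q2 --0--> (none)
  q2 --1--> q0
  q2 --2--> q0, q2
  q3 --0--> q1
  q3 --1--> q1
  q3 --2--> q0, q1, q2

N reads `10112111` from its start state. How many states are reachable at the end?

Start: {q0}
read 1: {q0, q2}
read 0: {q0, q1, q2}
read 1: {q0, q1, q2}
read 1: {q0, q1, q2}
read 2: {q0, q2}
read 1: {q0, q2}
read 1: {q0, q2}
read 1: {q0, q2}
Final reachable set {q0, q2} has 2 states.

2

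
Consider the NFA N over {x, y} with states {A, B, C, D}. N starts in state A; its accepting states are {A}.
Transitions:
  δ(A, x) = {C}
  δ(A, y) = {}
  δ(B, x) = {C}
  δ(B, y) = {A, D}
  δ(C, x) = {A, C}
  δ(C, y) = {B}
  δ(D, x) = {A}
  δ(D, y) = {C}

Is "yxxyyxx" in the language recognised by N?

Start: {A}
read y: {}
The reachable set is empty and stays empty for the remaining 6 symbols.
Reachable ∩ accepting = {} — empty.

rejected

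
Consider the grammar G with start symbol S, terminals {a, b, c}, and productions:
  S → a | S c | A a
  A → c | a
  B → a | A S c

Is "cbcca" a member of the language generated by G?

no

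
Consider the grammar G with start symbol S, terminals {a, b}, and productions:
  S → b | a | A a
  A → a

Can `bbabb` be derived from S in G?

no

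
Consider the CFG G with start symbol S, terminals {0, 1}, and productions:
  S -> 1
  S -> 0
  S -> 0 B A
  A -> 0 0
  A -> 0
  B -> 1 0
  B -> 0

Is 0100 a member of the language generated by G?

yes

S ⇒ 0BA ⇒ 010A ⇒ 0100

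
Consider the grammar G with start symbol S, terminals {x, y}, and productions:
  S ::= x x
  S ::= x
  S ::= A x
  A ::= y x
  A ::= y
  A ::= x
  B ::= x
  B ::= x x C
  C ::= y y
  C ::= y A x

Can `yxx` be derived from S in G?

yes

S ⇒ Ax ⇒ yxx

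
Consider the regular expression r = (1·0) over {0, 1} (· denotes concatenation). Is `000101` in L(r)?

No split of 000101 into u·v has 1 matching u and 0 matching v.

no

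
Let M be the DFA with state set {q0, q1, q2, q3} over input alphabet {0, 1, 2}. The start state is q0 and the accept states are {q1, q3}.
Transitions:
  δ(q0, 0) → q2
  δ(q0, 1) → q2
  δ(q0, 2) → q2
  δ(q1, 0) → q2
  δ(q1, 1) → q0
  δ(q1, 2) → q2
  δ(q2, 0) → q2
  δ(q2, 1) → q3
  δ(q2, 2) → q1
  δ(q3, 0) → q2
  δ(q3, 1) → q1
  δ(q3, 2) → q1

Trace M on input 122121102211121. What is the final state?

q0 --1--> q2
q2 --2--> q1
q1 --2--> q2
q2 --1--> q3
q3 --2--> q1
q1 --1--> q0
q0 --1--> q2
q2 --0--> q2
q2 --2--> q1
q1 --2--> q2
q2 --1--> q3
q3 --1--> q1
q1 --1--> q0
q0 --2--> q2
q2 --1--> q3

q3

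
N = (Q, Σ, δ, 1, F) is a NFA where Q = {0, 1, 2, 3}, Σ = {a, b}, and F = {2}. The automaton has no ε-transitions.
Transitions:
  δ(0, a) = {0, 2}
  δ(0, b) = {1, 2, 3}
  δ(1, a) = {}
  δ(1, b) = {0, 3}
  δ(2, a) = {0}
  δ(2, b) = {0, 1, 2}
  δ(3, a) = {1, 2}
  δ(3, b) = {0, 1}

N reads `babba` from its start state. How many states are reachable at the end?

Start: {1}
read b: {0, 3}
read a: {0, 1, 2}
read b: {0, 1, 2, 3}
read b: {0, 1, 2, 3}
read a: {0, 1, 2}
Final reachable set {0, 1, 2} has 3 states.

3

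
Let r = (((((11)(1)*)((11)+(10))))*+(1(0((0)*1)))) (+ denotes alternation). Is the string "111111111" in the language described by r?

yes

The left alternative ((((11)(1)*)((11)+(10))))* matches 111111111.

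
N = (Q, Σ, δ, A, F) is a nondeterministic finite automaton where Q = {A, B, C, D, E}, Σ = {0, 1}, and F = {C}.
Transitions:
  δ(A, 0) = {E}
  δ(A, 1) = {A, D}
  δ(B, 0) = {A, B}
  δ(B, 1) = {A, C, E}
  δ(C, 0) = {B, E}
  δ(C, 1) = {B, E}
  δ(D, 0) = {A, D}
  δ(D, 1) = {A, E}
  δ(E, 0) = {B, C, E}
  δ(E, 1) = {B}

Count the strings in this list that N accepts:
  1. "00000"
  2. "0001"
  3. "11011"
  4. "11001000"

"00000": accepted
"0001": accepted
"11011": accepted
"11001000": accepted

4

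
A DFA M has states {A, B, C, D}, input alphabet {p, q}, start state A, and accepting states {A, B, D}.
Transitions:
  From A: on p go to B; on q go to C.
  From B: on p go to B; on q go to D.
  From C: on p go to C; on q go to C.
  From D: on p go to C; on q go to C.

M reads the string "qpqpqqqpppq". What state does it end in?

A --q--> C
C --p--> C
C --q--> C
C --p--> C
C --q--> C
C --q--> C
C --q--> C
C --p--> C
C --p--> C
C --p--> C
C --q--> C

C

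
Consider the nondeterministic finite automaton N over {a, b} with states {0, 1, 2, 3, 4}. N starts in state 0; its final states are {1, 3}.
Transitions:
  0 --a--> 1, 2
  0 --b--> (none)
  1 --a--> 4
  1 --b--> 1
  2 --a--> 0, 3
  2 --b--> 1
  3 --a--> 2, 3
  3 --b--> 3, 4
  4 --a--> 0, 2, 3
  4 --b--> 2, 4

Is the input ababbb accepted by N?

Start: {0}
read a: {1, 2}
read b: {1}
read a: {4}
read b: {2, 4}
read b: {1, 2, 4}
read b: {1, 2, 4}
Reachable ∩ accepting = {1} — nonempty.

accepted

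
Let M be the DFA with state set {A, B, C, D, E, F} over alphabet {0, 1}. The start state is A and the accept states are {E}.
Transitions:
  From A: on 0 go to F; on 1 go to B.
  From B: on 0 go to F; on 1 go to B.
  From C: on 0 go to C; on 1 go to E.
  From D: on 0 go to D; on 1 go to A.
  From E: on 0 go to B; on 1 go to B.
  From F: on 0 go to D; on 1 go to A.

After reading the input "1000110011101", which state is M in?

A

A --1--> B
B --0--> F
F --0--> D
D --0--> D
D --1--> A
A --1--> B
B --0--> F
F --0--> D
D --1--> A
A --1--> B
B --1--> B
B --0--> F
F --1--> A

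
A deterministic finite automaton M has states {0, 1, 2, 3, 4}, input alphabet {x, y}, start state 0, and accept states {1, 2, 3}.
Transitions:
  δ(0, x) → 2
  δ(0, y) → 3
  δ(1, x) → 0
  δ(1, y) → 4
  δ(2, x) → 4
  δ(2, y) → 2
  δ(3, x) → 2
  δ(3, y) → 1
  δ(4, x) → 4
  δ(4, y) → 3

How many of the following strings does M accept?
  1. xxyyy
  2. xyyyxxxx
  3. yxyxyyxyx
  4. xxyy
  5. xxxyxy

xxyyy: rejected
xyyyxxxx: rejected
yxyxyyxyx: accepted
xxyy: accepted
xxxyxy: accepted

3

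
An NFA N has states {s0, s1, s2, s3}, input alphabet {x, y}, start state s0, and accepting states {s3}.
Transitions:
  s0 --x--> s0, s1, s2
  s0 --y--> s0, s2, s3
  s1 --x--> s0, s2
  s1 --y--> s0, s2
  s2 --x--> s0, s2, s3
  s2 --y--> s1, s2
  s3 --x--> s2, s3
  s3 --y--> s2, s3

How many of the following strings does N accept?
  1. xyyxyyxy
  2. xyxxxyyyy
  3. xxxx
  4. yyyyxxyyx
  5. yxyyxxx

xyyxyyxy: accepted
xyxxxyyyy: accepted
xxxx: accepted
yyyyxxyyx: accepted
yxyyxxx: accepted

5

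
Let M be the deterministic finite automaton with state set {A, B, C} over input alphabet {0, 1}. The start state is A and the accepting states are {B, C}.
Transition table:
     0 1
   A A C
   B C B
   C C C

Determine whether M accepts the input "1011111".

accepted

A --1--> C
C --0--> C
C --1--> C
C --1--> C
C --1--> C
C --1--> C
C --1--> C
End in state C, which is an accepting state.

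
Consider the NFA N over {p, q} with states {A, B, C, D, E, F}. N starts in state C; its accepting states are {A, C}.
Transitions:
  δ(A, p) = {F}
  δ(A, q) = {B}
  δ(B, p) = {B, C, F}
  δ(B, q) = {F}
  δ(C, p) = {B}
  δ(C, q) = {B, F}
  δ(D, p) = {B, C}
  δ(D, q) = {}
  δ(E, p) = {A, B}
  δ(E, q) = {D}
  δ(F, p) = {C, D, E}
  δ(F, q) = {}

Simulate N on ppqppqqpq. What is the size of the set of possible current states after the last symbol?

3

Start: {C}
read p: {B}
read p: {B, C, F}
read q: {B, F}
read p: {B, C, D, E, F}
read p: {A, B, C, D, E, F}
read q: {B, D, F}
read q: {F}
read p: {C, D, E}
read q: {B, D, F}
Final reachable set {B, D, F} has 3 states.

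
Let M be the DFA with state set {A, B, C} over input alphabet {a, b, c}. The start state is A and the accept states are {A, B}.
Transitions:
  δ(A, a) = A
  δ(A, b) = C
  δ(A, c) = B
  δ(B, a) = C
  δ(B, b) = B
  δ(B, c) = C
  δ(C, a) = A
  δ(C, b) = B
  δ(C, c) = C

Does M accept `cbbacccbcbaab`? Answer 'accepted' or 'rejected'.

A --c--> B
B --b--> B
B --b--> B
B --a--> C
C --c--> C
C --c--> C
C --c--> C
C --b--> B
B --c--> C
C --b--> B
B --a--> C
C --a--> A
A --b--> C
End in state C, which is not an accepting state.

rejected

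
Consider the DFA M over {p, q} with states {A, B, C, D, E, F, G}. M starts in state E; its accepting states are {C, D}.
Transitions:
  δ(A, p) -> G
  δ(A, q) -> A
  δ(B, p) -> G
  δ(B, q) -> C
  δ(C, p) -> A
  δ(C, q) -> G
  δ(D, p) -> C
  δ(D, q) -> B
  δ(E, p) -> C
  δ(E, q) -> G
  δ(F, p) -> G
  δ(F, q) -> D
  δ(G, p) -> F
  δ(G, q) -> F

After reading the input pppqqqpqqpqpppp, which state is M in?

G

E --p--> C
C --p--> A
A --p--> G
G --q--> F
F --q--> D
D --q--> B
B --p--> G
G --q--> F
F --q--> D
D --p--> C
C --q--> G
G --p--> F
F --p--> G
G --p--> F
F --p--> G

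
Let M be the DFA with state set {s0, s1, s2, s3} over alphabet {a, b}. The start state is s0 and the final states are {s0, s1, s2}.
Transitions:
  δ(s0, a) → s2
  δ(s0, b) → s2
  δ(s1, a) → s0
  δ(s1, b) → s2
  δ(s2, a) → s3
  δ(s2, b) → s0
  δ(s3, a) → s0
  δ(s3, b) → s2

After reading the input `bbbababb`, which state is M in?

s0

s0 --b--> s2
s2 --b--> s0
s0 --b--> s2
s2 --a--> s3
s3 --b--> s2
s2 --a--> s3
s3 --b--> s2
s2 --b--> s0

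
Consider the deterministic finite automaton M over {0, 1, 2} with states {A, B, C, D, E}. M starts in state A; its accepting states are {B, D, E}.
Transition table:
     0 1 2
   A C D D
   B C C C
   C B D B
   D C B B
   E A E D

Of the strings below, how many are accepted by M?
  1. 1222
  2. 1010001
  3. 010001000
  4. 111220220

1222: accepted
1010001: accepted
010001000: rejected
111220220: rejected

2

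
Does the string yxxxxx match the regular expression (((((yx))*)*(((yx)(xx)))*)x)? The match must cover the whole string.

no

No split of yxxxxx into u·v has ((((yx))*)*(((yx)(xx)))*) matching u and x matching v.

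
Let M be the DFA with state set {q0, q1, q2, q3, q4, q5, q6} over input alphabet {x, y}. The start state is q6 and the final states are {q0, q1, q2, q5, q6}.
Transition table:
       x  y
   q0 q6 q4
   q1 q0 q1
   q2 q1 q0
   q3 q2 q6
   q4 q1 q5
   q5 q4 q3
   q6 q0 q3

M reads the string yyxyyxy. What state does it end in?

q6 --y--> q3
q3 --y--> q6
q6 --x--> q0
q0 --y--> q4
q4 --y--> q5
q5 --x--> q4
q4 --y--> q5

q5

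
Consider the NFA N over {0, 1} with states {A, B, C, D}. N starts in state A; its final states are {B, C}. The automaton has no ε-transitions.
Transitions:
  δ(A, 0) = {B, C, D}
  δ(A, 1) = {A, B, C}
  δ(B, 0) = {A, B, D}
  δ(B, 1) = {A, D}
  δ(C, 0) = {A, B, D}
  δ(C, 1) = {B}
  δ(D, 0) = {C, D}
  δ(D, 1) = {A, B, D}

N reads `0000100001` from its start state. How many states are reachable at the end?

4

Start: {A}
read 0: {B, C, D}
read 0: {A, B, C, D}
read 0: {A, B, C, D}
read 0: {A, B, C, D}
read 1: {A, B, C, D}
read 0: {A, B, C, D}
read 0: {A, B, C, D}
read 0: {A, B, C, D}
read 0: {A, B, C, D}
read 1: {A, B, C, D}
Final reachable set {A, B, C, D} has 4 states.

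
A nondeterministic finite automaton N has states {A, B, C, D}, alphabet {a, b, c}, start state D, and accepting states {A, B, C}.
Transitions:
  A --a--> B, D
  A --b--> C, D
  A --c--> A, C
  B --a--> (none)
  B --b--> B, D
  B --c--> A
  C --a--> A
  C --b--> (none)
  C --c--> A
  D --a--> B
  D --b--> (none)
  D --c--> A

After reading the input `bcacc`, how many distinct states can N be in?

0

Start: {D}
read b: {}
The reachable set is empty and stays empty for the remaining 4 symbols.
Final reachable set {} has 0 states.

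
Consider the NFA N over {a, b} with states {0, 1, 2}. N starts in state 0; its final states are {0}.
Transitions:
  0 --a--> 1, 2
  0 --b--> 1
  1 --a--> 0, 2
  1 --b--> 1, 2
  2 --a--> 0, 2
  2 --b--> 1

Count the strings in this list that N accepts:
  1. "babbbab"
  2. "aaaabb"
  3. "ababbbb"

"babbbab": rejected
"aaaabb": rejected
"ababbbb": rejected

0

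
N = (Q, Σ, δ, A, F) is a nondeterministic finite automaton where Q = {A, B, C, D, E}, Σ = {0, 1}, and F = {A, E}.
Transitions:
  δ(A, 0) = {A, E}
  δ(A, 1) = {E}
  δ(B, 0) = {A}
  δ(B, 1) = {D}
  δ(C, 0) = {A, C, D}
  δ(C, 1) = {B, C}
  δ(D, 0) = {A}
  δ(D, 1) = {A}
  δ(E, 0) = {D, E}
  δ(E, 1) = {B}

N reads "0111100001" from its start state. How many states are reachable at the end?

3

Start: {A}
read 0: {A, E}
read 1: {B, E}
read 1: {B, D}
read 1: {A, D}
read 1: {A, E}
read 0: {A, D, E}
read 0: {A, D, E}
read 0: {A, D, E}
read 0: {A, D, E}
read 1: {A, B, E}
Final reachable set {A, B, E} has 3 states.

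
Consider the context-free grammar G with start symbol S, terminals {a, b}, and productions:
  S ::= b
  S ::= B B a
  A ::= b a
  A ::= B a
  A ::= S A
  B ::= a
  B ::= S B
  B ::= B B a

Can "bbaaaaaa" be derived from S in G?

yes

S ⇒ BBa ⇒ SBBa ⇒ bBBa ⇒ bSBBa ⇒ bBBaBBa ⇒ bSBBaBBa ⇒ bbBBaBBa ⇒ bbaBaBBa ⇒ bbaaaBBa ⇒ bbaaaaBa ⇒ bbaaaaaa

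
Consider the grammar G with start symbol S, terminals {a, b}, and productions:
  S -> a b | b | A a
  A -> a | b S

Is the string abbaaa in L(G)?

no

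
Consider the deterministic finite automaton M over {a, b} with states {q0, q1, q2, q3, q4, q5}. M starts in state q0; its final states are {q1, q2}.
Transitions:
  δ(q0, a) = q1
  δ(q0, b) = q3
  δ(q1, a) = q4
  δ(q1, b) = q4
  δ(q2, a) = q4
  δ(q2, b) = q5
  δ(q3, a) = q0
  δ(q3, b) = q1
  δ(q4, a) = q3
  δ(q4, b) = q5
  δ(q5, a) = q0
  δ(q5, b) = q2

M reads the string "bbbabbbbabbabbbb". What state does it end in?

q0 --b--> q3
q3 --b--> q1
q1 --b--> q4
q4 --a--> q3
q3 --b--> q1
q1 --b--> q4
q4 --b--> q5
q5 --b--> q2
q2 --a--> q4
q4 --b--> q5
q5 --b--> q2
q2 --a--> q4
q4 --b--> q5
q5 --b--> q2
q2 --b--> q5
q5 --b--> q2

q2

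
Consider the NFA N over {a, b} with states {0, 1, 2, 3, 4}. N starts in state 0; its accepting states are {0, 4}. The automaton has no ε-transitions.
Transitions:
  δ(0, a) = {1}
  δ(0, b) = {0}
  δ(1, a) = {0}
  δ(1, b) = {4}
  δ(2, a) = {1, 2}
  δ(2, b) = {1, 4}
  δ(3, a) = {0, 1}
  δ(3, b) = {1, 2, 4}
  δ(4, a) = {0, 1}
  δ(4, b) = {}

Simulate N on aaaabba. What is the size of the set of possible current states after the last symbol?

1

Start: {0}
read a: {1}
read a: {0}
read a: {1}
read a: {0}
read b: {0}
read b: {0}
read a: {1}
Final reachable set {1} has 1 state.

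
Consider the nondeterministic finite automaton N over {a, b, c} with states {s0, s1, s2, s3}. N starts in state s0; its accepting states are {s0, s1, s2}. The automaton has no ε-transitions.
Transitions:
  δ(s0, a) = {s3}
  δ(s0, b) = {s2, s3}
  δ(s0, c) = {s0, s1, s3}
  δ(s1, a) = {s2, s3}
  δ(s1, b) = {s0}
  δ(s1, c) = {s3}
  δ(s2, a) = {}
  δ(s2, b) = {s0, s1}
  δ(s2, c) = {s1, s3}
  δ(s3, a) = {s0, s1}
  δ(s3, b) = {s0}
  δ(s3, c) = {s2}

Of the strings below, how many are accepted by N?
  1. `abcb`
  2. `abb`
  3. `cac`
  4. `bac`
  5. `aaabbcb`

5

`abcb`: accepted
`abb`: accepted
`cac`: accepted
`bac`: accepted
`aaabbcb`: accepted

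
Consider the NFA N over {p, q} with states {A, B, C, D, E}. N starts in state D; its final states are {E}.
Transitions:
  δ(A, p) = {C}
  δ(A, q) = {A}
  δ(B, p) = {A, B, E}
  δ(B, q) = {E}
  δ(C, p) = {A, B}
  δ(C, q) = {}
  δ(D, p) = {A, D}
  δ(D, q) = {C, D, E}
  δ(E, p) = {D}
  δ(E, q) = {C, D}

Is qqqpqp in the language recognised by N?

rejected

Start: {D}
read q: {C, D, E}
read q: {C, D, E}
read q: {C, D, E}
read p: {A, B, D}
read q: {A, C, D, E}
read p: {A, B, C, D}
Reachable ∩ accepting = {} — empty.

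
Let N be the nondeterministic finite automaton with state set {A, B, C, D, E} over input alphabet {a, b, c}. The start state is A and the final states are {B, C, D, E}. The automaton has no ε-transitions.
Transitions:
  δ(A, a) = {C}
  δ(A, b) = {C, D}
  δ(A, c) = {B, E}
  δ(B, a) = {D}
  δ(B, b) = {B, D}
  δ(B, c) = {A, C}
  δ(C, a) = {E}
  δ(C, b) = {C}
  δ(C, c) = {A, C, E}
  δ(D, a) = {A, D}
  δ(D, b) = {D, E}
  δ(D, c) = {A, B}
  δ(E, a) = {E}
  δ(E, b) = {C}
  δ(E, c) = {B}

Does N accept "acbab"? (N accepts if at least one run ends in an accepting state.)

Start: {A}
read a: {C}
read c: {A, C, E}
read b: {C, D}
read a: {A, D, E}
read b: {C, D, E}
Reachable ∩ accepting = {C, D, E} — nonempty.

accepted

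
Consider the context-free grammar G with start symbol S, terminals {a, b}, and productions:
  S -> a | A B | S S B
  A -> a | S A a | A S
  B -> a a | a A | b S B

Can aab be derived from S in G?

no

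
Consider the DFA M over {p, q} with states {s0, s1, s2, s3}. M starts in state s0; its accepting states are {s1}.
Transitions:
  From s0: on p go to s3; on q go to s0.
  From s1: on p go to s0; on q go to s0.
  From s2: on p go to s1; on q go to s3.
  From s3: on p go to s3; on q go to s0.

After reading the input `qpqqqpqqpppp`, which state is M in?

s3

s0 --q--> s0
s0 --p--> s3
s3 --q--> s0
s0 --q--> s0
s0 --q--> s0
s0 --p--> s3
s3 --q--> s0
s0 --q--> s0
s0 --p--> s3
s3 --p--> s3
s3 --p--> s3
s3 --p--> s3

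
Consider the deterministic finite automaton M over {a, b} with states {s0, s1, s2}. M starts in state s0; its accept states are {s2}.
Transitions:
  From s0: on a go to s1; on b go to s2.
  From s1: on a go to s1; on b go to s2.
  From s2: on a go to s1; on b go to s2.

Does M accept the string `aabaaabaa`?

rejected

s0 --a--> s1
s1 --a--> s1
s1 --b--> s2
s2 --a--> s1
s1 --a--> s1
s1 --a--> s1
s1 --b--> s2
s2 --a--> s1
s1 --a--> s1
End in state s1, which is not an accepting state.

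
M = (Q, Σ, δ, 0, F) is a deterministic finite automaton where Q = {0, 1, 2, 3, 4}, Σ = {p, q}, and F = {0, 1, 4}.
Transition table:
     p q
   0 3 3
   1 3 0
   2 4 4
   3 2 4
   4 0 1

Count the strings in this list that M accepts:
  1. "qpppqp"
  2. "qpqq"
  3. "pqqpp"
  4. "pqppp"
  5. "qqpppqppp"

"qpppqp": rejected
"qpqq": accepted
"pqqpp": rejected
"pqppp": rejected
"qqpppqppp": rejected

1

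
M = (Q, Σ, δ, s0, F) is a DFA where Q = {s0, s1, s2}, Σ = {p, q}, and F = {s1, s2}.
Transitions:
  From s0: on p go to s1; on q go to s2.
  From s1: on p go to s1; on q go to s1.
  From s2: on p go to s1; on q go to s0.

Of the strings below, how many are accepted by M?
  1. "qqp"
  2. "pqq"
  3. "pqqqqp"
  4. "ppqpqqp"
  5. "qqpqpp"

"qqp": accepted
"pqq": accepted
"pqqqqp": accepted
"ppqpqqp": accepted
"qqpqpp": accepted

5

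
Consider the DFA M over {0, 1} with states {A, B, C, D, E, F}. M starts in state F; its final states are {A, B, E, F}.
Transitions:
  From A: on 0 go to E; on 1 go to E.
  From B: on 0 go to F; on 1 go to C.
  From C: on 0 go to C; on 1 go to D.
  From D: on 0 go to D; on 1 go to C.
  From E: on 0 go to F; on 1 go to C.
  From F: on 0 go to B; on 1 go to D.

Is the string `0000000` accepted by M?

accepted

F --0--> B
B --0--> F
F --0--> B
B --0--> F
F --0--> B
B --0--> F
F --0--> B
End in state B, which is an accepting state.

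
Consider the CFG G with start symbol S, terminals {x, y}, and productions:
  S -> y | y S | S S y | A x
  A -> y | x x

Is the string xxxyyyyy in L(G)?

yes

S ⇒ SSy ⇒ SSySy ⇒ AxSySy ⇒ xxxSySy ⇒ xxxySySy ⇒ xxxyyySy ⇒ xxxyyyyy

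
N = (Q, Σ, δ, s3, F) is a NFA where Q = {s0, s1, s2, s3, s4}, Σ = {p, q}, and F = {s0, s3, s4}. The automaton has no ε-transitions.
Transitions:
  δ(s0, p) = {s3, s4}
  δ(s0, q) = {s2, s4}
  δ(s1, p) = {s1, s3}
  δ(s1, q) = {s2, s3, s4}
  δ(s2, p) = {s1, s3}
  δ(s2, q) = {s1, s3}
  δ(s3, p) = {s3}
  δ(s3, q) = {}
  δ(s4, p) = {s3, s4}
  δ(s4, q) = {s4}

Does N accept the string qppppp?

Start: {s3}
read q: {}
The reachable set is empty and stays empty for the remaining 5 symbols.
Reachable ∩ accepting = {} — empty.

rejected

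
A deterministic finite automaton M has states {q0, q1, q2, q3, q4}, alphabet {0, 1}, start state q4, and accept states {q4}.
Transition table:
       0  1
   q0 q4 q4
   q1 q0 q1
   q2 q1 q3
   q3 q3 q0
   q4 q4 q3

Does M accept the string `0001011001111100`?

accepted

q4 --0--> q4
q4 --0--> q4
q4 --0--> q4
q4 --1--> q3
q3 --0--> q3
q3 --1--> q0
q0 --1--> q4
q4 --0--> q4
q4 --0--> q4
q4 --1--> q3
q3 --1--> q0
q0 --1--> q4
q4 --1--> q3
q3 --1--> q0
q0 --0--> q4
q4 --0--> q4
End in state q4, which is an accepting state.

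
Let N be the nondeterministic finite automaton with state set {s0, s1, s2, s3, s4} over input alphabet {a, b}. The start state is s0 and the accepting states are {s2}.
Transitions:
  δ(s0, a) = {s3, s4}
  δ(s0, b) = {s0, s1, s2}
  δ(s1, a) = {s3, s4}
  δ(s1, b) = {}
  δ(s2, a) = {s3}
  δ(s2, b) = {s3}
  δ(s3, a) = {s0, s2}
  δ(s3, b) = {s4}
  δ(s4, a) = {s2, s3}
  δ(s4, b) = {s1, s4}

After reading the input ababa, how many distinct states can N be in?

Start: {s0}
read a: {s3, s4}
read b: {s1, s4}
read a: {s2, s3, s4}
read b: {s1, s3, s4}
read a: {s0, s2, s3, s4}
Final reachable set {s0, s2, s3, s4} has 4 states.

4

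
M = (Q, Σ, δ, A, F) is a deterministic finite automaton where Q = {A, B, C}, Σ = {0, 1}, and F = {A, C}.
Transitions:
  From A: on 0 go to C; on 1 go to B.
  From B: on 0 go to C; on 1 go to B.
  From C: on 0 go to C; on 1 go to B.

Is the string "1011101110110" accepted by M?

accepted

A --1--> B
B --0--> C
C --1--> B
B --1--> B
B --1--> B
B --0--> C
C --1--> B
B --1--> B
B --1--> B
B --0--> C
C --1--> B
B --1--> B
B --0--> C
End in state C, which is an accepting state.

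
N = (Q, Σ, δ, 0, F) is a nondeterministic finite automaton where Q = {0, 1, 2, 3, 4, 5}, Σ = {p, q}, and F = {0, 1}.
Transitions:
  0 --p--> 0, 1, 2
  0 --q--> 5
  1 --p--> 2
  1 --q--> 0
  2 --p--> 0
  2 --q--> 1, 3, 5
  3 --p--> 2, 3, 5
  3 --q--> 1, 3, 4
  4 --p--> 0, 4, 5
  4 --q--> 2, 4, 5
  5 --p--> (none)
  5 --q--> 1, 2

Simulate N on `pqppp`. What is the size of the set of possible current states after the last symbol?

Start: {0}
read p: {0, 1, 2}
read q: {0, 1, 3, 5}
read p: {0, 1, 2, 3, 5}
read p: {0, 1, 2, 3, 5}
read p: {0, 1, 2, 3, 5}
Final reachable set {0, 1, 2, 3, 5} has 5 states.

5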